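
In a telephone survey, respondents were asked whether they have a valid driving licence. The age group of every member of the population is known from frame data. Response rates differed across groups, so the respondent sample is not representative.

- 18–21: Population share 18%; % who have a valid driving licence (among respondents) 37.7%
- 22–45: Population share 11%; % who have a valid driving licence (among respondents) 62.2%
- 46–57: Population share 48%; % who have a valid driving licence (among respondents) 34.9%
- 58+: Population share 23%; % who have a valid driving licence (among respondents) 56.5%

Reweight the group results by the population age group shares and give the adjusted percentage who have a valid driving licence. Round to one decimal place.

43.4%

Post-stratification weights by population share, not respondent share:
  18–21: 0.18 × 37.7 = 6.786
  22–45: 0.11 × 62.2 = 6.842
  46–57: 0.48 × 34.9 = 16.752
  58+: 0.23 × 56.5 = 12.995
Post-stratified estimate = 43.375 → 43.4%.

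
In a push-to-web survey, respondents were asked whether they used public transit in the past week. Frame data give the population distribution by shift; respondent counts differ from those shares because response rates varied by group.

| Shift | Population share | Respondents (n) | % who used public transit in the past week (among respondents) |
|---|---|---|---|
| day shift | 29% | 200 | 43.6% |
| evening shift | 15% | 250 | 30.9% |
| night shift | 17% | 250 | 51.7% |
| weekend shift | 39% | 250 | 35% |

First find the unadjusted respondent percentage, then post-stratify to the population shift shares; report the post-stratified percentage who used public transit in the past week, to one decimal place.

Unadjusted (pooled respondent) estimate weights by respondent counts:
  (200/950)×43.6 + (250/950)×30.9 + (250/950)×51.7 + (250/950)×35 = 40.1263%
Post-stratifying to population shares instead:
  0.29×43.6 + 0.15×30.9 + 0.17×51.7 + 0.39×35 = 39.718%

39.7%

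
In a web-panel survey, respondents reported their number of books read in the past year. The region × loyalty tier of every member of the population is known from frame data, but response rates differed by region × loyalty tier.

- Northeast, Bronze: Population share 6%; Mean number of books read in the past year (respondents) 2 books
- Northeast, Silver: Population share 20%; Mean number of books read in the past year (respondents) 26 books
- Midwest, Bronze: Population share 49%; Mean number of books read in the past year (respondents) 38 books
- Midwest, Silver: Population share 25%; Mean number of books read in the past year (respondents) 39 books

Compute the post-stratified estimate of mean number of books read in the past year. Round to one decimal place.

Post-stratification weights by population share, not respondent share:
  Northeast, Bronze: 0.06 × 2 = 0.12
  Northeast, Silver: 0.2 × 26 = 5.2
  Midwest, Bronze: 0.49 × 38 = 18.62
  Midwest, Silver: 0.25 × 39 = 9.75
Post-stratified estimate = 33.69 → 33.7.

33.7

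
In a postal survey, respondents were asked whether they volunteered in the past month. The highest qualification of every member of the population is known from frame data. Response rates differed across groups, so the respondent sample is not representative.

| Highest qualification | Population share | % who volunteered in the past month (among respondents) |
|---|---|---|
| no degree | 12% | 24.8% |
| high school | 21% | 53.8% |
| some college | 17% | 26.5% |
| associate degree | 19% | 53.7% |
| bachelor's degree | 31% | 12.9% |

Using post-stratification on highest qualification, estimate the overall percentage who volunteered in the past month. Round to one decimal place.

33.0%

Each cell contributes population-share × respondent value:
  no degree: 0.12 × 24.8 = 2.976
  high school: 0.21 × 53.8 = 11.298
  some college: 0.17 × 26.5 = 4.505
  associate degree: 0.19 × 53.7 = 10.203
  bachelor's degree: 0.31 × 12.9 = 3.999
Post-stratified estimate = 32.981 → 33.0%.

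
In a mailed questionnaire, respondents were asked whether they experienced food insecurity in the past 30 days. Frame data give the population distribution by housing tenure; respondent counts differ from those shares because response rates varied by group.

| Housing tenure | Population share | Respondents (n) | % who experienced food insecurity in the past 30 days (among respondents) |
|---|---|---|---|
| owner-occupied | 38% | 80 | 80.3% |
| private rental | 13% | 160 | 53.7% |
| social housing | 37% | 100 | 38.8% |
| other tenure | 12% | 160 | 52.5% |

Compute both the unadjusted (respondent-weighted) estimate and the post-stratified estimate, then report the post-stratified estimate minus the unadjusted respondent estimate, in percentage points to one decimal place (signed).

Without adjustment, the pooled respondent share is:
  (80/500)×80.3 + (160/500)×53.7 + (100/500)×38.8 + (160/500)×52.5 = 54.592%
Reweighting by population housing tenure shares:
  0.38×80.3 + 0.13×53.7 + 0.37×38.8 + 0.12×52.5 = 58.151%
Difference = 58.151 − 54.592 = 3.559 pp.

+3.6 percentage points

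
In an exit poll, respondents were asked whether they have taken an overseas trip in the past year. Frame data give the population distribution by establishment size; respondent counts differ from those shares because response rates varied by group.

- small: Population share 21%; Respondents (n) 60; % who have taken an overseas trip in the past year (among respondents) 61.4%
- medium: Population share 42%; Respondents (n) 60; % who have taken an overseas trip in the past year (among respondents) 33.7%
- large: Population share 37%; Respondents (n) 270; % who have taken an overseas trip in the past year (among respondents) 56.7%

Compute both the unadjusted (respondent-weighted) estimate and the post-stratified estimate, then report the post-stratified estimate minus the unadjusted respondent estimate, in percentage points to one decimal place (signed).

-5.9 percentage points

Naive respondent-only estimate (weights = respondent counts):
  (60/390)×61.4 + (60/390)×33.7 + (270/390)×56.7 = 53.8846%
Reweighting by population establishment size shares:
  0.21×61.4 + 0.42×33.7 + 0.37×56.7 = 48.027%
Difference = 48.027 − 53.8846 = -5.8576 pp.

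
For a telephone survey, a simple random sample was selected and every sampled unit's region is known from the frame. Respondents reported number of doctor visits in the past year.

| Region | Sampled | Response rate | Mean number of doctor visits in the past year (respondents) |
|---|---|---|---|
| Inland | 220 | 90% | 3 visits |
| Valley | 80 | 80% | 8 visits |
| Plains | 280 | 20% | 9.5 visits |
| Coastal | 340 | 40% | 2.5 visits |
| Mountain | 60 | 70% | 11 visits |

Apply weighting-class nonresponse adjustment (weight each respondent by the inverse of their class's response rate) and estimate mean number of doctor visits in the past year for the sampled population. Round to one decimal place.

5.6

Each respondent's weight = sampled/responded in their class; summing within a class gives n_sampled, so:
  Inland: 220 × 3 = 660
  Valley: 80 × 8 = 640
  Plains: 280 × 9.5 = 2660
  Coastal: 340 × 2.5 = 850
  Mountain: 60 × 11 = 660
Adjusted estimate = 5470 / 980 = 5.58163 → 5.6.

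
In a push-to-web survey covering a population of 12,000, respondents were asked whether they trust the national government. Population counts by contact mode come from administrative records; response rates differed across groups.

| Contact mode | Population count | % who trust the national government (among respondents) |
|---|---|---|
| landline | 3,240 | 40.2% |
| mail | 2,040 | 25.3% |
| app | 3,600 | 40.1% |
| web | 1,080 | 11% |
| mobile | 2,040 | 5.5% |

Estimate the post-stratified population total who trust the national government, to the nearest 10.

Each cell contributes its population count × the respondent rate:
  landline: 3,240 × 40.2% = 1302.48
  mail: 2,040 × 25.3% = 516.12
  app: 3,600 × 40.1% = 1443.6
  web: 1,080 × 11% = 118.8
  mobile: 2,040 × 5.5% = 112.2
Estimated total = 3493.2 → 3,490.

3,490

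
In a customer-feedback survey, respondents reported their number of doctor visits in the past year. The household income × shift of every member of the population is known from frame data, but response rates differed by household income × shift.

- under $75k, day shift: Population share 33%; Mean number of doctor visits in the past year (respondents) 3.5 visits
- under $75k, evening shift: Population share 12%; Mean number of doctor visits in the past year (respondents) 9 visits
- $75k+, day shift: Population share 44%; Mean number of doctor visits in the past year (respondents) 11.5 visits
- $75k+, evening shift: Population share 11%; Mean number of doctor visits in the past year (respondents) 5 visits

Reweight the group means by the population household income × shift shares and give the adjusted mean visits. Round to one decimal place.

7.8

Reweight to the known household income × shift distribution:
  under $75k, day shift: 0.33 × 3.5 = 1.155
  under $75k, evening shift: 0.12 × 9 = 1.08
  $75k+, day shift: 0.44 × 11.5 = 5.06
  $75k+, evening shift: 0.11 × 5 = 0.55
Post-stratified estimate = 7.845 → 7.8.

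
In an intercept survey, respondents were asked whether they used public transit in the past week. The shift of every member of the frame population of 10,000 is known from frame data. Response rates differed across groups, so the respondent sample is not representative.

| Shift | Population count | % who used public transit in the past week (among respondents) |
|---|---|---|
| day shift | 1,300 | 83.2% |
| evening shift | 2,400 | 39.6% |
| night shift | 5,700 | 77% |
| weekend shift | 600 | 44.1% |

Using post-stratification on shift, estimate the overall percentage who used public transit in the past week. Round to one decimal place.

Each cell contributes population-share × respondent value:
  day shift: (1,300/10,000) × 83.2 = 10.816
  evening shift: (2,400/10,000) × 39.6 = 9.504
  night shift: (5,700/10,000) × 77 = 43.89
  weekend shift: (600/10,000) × 44.1 = 2.646
Post-stratified estimate = 66.856 → 66.9%.

66.9%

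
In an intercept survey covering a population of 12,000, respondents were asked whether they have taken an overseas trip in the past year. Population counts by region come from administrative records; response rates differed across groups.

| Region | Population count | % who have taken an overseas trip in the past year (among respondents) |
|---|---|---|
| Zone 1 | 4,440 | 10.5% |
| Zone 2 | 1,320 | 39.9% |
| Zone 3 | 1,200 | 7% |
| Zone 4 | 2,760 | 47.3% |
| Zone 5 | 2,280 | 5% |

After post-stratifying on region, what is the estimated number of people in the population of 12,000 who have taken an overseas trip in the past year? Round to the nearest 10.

2,500

Each cell contributes its population count × the respondent rate:
  Zone 1: 4,440 × 10.5% = 466.2
  Zone 2: 1,320 × 39.9% = 526.68
  Zone 3: 1,200 × 7% = 84
  Zone 4: 2,760 × 47.3% = 1305.48
  Zone 5: 2,280 × 5% = 114
Estimated total = 2496.36 → 2,500.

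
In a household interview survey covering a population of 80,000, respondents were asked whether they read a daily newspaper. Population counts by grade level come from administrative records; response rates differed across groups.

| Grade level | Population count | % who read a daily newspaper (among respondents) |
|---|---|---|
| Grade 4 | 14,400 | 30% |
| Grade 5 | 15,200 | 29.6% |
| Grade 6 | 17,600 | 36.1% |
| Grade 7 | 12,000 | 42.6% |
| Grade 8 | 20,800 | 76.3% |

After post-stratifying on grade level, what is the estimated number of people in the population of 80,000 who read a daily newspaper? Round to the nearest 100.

Each cell contributes its population count × the respondent rate:
  Grade 4: 14,400 × 30% = 4320
  Grade 5: 15,200 × 29.6% = 4499.2
  Grade 6: 17,600 × 36.1% = 6353.6
  Grade 7: 12,000 × 42.6% = 5112
  Grade 8: 20,800 × 76.3% = 15870.4
Estimated total = 36155.2 → 36,200.

36,200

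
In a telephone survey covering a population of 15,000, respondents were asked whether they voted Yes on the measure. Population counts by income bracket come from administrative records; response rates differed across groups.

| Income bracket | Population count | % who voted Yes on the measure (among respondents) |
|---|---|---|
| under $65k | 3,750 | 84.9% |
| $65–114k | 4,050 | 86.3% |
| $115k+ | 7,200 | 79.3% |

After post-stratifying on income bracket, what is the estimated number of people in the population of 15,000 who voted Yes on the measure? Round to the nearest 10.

12,390

Apply each group's respondent rate to its population count:
  under $65k: 3,750 × 84.9% = 3183.75
  $65–114k: 4,050 × 86.3% = 3495.15
  $115k+: 7,200 × 79.3% = 5709.6
Estimated total = 12388.5 → 12,390.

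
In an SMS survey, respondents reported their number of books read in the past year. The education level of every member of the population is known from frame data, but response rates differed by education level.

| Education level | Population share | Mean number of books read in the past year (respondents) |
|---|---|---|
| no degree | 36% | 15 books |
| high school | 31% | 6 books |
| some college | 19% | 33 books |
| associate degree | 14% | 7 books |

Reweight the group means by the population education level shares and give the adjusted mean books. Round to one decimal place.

14.5

Reweight to the known education level distribution:
  no degree: 0.36 × 15 = 5.4
  high school: 0.31 × 6 = 1.86
  some college: 0.19 × 33 = 6.27
  associate degree: 0.14 × 7 = 0.98
Post-stratified estimate = 14.51 → 14.5.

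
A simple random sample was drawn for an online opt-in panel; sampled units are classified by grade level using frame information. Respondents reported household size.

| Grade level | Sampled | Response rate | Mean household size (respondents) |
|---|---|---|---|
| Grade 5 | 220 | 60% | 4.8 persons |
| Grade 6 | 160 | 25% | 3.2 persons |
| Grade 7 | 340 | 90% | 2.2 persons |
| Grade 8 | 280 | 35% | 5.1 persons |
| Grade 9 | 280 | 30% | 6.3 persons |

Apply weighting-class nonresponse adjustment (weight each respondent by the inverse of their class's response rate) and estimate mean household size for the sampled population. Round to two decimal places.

Inverse-response-rate weighting restores each class to its sampled count, so class totals weight by n_sampled:
  Grade 5: 220 × 4.8 = 1056
  Grade 6: 160 × 3.2 = 512
  Grade 7: 340 × 2.2 = 748
  Grade 8: 280 × 5.1 = 1428
  Grade 9: 280 × 6.3 = 1764
Adjusted estimate = 5508 / 1,280 = 4.30312 → 4.30.

4.30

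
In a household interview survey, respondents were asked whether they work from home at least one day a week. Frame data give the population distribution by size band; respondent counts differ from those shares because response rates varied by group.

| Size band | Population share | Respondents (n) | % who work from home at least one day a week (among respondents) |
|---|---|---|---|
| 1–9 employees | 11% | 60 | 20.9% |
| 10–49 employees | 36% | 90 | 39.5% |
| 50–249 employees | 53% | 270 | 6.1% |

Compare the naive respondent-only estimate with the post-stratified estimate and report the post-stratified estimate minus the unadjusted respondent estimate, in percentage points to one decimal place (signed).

+4.4 percentage points

Unadjusted (pooled respondent) estimate weights by respondent counts:
  (60/420)×20.9 + (90/420)×39.5 + (270/420)×6.1 = 15.3714%
Reweighting by population size band shares:
  0.11×20.9 + 0.36×39.5 + 0.53×6.1 = 19.752%
Difference = 19.752 − 15.3714 = 4.3806 pp.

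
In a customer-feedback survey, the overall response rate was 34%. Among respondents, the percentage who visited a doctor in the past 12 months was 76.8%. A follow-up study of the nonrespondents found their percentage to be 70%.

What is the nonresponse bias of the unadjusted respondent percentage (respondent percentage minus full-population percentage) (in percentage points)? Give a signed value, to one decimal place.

Nonresponse fraction = 1 − 0.34 = 0.66.
Bias = (nonresponse fraction) × (respondent percentage − nonrespondent percentage)
     = 0.66 × (76.8 − 70) = 0.66 × 6.8 = 4.488.

+4.5 percentage points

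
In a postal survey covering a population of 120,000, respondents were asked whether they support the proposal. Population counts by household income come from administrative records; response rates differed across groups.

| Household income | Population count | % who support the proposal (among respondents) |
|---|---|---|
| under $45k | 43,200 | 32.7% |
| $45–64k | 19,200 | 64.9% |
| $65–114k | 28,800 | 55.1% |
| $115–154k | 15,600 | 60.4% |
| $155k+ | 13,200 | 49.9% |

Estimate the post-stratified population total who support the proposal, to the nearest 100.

58,500

Apply each group's respondent rate to its population count:
  under $45k: 43,200 × 32.7% = 14126.4
  $45–64k: 19,200 × 64.9% = 12460.8
  $65–114k: 28,800 × 55.1% = 15868.8
  $115–154k: 15,600 × 60.4% = 9422.4
  $155k+: 13,200 × 49.9% = 6586.8
Estimated total = 58465.2 → 58,500.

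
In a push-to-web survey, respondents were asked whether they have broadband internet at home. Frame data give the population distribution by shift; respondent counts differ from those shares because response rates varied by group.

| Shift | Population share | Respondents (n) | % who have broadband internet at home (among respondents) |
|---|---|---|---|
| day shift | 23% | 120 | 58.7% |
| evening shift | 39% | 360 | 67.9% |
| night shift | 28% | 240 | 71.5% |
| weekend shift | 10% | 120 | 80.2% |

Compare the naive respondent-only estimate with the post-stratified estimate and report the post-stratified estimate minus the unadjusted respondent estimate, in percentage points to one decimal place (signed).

-1.3 percentage points

Without adjustment, the pooled respondent share is:
  (120/840)×58.7 + (360/840)×67.9 + (240/840)×71.5 + (120/840)×80.2 = 69.3714%
Reweighting by population shift shares:
  0.23×58.7 + 0.39×67.9 + 0.28×71.5 + 0.1×80.2 = 68.022%
Difference = 68.022 − 69.3714 = -1.3494 pp.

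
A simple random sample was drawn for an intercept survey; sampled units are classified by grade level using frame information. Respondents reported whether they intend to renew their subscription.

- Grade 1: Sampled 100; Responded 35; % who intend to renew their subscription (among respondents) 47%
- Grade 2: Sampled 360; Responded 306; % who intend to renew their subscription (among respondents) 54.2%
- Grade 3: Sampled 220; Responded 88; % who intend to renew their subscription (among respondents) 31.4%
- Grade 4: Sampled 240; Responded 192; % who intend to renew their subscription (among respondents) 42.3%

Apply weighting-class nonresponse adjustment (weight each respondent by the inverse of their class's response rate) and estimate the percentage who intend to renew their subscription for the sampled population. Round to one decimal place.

44.9%

Class response rates: Grade 1 35/100 = 35%, Grade 2 306/360 = 85%, Grade 3 88/220 = 40%, Grade 4 192/240 = 80%.
With weight = n_sampled/n_responded per class, the weighted class total is n_sampled:
  Grade 1: 100 × 47 = 4700
  Grade 2: 360 × 54.2 = 19,512
  Grade 3: 220 × 31.4 = 6908
  Grade 4: 240 × 42.3 = 10,152
Adjusted estimate = 41,272 / 920 = 44.8609 → 44.9%.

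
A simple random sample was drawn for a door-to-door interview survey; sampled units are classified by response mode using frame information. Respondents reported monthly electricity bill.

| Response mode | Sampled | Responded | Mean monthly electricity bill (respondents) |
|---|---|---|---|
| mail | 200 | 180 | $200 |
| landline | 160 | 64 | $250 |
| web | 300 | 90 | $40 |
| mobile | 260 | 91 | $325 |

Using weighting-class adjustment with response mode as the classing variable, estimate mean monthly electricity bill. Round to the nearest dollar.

Class response rates: mail 180/200 = 90%, landline 64/160 = 40%, web 90/300 = 30%, mobile 91/260 = 35%.
With weight = n_sampled/n_responded per class, the weighted class total is n_sampled:
  mail: 200 × 200 = 40,000
  landline: 160 × 250 = 40,000
  web: 300 × 40 = 12,000
  mobile: 260 × 325 = 84,500
Adjusted estimate = 176,500 / 920 = 191.848 → $192.

$192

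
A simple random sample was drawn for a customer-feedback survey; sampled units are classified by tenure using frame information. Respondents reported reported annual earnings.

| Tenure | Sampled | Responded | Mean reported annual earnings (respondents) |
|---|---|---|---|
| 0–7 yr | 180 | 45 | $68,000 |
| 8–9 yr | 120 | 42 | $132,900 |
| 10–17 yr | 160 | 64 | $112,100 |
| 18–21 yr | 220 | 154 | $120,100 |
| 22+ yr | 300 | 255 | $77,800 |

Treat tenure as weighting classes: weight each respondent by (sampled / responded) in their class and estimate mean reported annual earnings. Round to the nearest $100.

Class response rates: 0–7 yr 45/180 = 25%, 8–9 yr 42/120 = 35%, 10–17 yr 64/160 = 40%, 18–21 yr 154/220 = 70%, 22+ yr 255/300 = 85%.
Weighting each respondent by the inverse class response rate inflates each class back to its sampled size, so the class weight is n_sampled:
  0–7 yr: 180 × 68,000 = 12,240,000
  8–9 yr: 120 × 132,900 = 15,948,000
  10–17 yr: 160 × 112,100 = 17,936,000
  18–21 yr: 220 × 120,100 = 26,422,000
  22+ yr: 300 × 77,800 = 23,340,000
Adjusted estimate = 95,886,000 / 980 = 97842.9 → $97,800.

$97,800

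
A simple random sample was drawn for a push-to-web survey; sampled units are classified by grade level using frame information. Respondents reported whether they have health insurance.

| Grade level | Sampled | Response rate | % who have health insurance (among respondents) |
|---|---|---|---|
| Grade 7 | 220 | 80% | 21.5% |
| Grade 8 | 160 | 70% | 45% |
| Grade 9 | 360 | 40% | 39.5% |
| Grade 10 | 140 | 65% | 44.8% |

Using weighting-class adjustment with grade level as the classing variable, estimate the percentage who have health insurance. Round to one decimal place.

Weighting each respondent by the inverse class response rate inflates each class back to its sampled size, so the class weight is n_sampled:
  Grade 7: 220 × 21.5 = 4730
  Grade 8: 160 × 45 = 7200
  Grade 9: 360 × 39.5 = 14,220
  Grade 10: 140 × 44.8 = 6272
Adjusted estimate = 32,422 / 880 = 36.8432 → 36.8%.

36.8%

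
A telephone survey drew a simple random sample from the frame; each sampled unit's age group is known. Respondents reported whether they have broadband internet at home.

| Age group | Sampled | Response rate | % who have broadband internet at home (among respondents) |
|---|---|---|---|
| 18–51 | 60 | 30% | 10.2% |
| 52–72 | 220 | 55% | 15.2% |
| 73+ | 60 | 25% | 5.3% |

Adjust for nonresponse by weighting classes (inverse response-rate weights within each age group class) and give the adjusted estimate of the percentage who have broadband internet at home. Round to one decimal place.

Each respondent's weight = sampled/responded in their class; summing within a class gives n_sampled, so:
  18–51: 60 × 10.2 = 612
  52–72: 220 × 15.2 = 3344
  73+: 60 × 5.3 = 318
Adjusted estimate = 4274 / 340 = 12.5706 → 12.6%.

12.6%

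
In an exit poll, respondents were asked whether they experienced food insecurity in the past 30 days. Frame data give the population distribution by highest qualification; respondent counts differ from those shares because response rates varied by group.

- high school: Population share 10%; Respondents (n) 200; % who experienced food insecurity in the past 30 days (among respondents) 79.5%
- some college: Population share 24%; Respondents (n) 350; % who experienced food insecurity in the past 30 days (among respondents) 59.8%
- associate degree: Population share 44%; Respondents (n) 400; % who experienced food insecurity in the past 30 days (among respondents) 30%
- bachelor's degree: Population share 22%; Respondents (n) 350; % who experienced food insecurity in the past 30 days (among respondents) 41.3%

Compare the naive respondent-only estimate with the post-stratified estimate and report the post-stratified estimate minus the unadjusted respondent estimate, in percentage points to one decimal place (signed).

-4.1 percentage points

Naive respondent-only estimate (weights = respondent counts):
  (200/1300)×79.5 + (350/1300)×59.8 + (400/1300)×30 + (350/1300)×41.3 = 48.6808%
Post-stratified estimate weights by population shares:
  0.1×79.5 + 0.24×59.8 + 0.44×30 + 0.22×41.3 = 44.588%
Difference = 44.588 − 48.6808 = -4.0928 pp.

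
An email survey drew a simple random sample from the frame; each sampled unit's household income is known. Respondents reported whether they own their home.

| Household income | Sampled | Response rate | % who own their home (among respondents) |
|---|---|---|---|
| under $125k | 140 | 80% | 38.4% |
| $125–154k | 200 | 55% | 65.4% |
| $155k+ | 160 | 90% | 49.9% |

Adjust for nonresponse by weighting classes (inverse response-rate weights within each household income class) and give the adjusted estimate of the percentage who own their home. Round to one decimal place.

52.9%

With weight = n_sampled/n_responded per class, the weighted class total is n_sampled:
  under $125k: 140 × 38.4 = 5376
  $125–154k: 200 × 65.4 = 13080
  $155k+: 160 × 49.9 = 7984
Adjusted estimate = 26,440 / 500 = 52.88 → 52.9%.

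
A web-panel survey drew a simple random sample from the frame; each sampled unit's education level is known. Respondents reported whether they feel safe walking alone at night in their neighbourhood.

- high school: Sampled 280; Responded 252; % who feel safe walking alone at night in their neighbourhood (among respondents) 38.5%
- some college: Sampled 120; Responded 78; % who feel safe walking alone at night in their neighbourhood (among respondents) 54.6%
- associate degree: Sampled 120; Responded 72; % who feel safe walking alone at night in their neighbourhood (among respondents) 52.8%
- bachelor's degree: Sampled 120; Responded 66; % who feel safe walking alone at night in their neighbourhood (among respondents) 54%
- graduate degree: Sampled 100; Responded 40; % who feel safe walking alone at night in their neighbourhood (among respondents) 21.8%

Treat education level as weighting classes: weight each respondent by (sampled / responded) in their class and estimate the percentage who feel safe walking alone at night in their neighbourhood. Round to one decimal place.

43.7%

Class response rates: high school 252/280 = 90%, some college 78/120 = 65%, associate degree 72/120 = 60%, bachelor's degree 66/120 = 55%, graduate degree 40/100 = 40%.
Each respondent's weight = sampled/responded in their class; summing within a class gives n_sampled, so:
  high school: 280 × 38.5 = 10,780
  some college: 120 × 54.6 = 6552
  associate degree: 120 × 52.8 = 6336
  bachelor's degree: 120 × 54 = 6480
  graduate degree: 100 × 21.8 = 2180
Adjusted estimate = 32,328 / 740 = 43.6865 → 43.7%.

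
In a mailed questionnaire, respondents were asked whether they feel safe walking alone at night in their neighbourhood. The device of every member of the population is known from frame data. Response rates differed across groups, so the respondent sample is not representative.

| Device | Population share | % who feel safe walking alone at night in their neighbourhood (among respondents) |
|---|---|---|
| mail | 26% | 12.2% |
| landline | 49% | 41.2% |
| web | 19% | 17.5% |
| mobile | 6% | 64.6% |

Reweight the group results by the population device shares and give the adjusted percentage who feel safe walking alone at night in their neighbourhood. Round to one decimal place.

Post-stratification weights by population share, not respondent share:
  mail: 0.26 × 12.2 = 3.172
  landline: 0.49 × 41.2 = 20.188
  web: 0.19 × 17.5 = 3.325
  mobile: 0.06 × 64.6 = 3.876
Post-stratified estimate = 30.561 → 30.6%.

30.6%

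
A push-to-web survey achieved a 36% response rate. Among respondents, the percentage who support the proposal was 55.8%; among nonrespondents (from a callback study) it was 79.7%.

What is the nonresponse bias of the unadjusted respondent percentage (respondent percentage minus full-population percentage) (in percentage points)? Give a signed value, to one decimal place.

-15.3 percentage points

Nonresponse fraction = 1 − 0.36 = 0.64.
Bias = (nonresponse fraction) × (respondent percentage − nonrespondent percentage)
     = 0.64 × (55.8 − 79.7) = 0.64 × -23.9 = -15.296.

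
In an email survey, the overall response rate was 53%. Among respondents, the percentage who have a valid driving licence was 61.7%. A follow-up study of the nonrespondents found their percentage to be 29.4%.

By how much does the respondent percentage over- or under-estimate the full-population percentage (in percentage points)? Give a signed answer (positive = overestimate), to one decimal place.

+15.2 percentage points

Nonresponse fraction = 1 − 0.53 = 0.47.
Bias = (nonresponse fraction) × (respondent percentage − nonrespondent percentage)
     = 0.47 × (61.7 − 29.4) = 0.47 × 32.3 = 15.181.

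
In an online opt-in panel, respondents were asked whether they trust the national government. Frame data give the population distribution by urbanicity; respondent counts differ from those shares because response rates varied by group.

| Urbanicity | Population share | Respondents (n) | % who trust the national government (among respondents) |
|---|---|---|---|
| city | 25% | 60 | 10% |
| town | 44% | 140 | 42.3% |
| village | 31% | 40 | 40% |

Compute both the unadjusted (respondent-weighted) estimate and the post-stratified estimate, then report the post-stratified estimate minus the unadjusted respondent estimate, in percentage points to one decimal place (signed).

-0.3 percentage points

Naive respondent-only estimate (weights = respondent counts):
  (60/240)×10 + (140/240)×42.3 + (40/240)×40 = 33.8417%
Reweighting by population urbanicity shares:
  0.25×10 + 0.44×42.3 + 0.31×40 = 33.512%
Difference = 33.512 − 33.8417 = -0.3297 pp.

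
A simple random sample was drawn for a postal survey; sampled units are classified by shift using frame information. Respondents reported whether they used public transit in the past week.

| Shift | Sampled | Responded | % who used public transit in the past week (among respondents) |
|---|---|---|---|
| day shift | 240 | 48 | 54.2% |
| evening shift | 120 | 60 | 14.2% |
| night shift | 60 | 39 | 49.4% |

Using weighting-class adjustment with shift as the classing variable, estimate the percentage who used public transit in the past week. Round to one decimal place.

Class response rates: day shift 48/240 = 20%, evening shift 60/120 = 50%, night shift 39/60 = 65%.
Weighting each respondent by the inverse class response rate inflates each class back to its sampled size, so the class weight is n_sampled:
  day shift: 240 × 54.2 = 13,008
  evening shift: 120 × 14.2 = 1704
  night shift: 60 × 49.4 = 2964
Adjusted estimate = 17,676 / 420 = 42.0857 → 42.1%.

42.1%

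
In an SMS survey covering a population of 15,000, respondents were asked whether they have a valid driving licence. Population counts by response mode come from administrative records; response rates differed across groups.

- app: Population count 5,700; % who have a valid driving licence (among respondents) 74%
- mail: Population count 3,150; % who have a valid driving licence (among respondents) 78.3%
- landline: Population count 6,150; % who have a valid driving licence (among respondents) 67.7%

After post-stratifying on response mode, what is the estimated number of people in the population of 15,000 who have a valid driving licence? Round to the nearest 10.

Each cell contributes its population count × the respondent rate:
  app: 5,700 × 74% = 4218
  mail: 3,150 × 78.3% = 2466.45
  landline: 6,150 × 67.7% = 4163.55
Estimated total = 10,848 → 10,850.

10,850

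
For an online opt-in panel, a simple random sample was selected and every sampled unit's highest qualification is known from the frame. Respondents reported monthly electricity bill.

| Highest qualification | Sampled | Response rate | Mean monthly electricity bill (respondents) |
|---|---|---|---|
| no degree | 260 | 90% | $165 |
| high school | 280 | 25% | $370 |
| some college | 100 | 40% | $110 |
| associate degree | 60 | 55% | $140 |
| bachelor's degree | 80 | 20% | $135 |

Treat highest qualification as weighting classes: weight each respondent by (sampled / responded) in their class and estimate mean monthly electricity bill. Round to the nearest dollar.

$227

Weighting each respondent by the inverse class response rate inflates each class back to its sampled size, so the class weight is n_sampled:
  no degree: 260 × 165 = 42,900
  high school: 280 × 370 = 103,600
  some college: 100 × 110 = 11,000
  associate degree: 60 × 140 = 8400
  bachelor's degree: 80 × 135 = 10,800
Adjusted estimate = 176,700 / 780 = 226.538 → $227.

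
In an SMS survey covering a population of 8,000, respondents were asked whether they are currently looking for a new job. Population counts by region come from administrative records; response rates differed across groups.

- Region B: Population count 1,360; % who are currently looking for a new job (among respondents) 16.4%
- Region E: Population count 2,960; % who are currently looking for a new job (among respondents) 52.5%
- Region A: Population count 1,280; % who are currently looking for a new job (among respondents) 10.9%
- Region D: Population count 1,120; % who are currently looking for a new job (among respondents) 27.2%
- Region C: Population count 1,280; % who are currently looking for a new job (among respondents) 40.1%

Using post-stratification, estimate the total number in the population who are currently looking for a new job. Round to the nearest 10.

2,730

Each cell contributes its population count × the respondent rate:
  Region B: 1,360 × 16.4% = 223.04
  Region E: 2,960 × 52.5% = 1554
  Region A: 1,280 × 10.9% = 139.52
  Region D: 1,120 × 27.2% = 304.64
  Region C: 1,280 × 40.1% = 513.28
Estimated total = 2734.48 → 2,730.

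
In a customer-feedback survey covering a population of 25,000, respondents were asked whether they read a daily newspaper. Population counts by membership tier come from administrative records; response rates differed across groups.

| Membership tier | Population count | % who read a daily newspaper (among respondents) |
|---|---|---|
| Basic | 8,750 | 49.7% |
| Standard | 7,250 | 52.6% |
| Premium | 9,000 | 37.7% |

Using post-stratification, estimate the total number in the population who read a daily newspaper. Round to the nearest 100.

Estimated count per cell = population count × respondent percentage:
  Basic: 8,750 × 49.7% = 4348.75
  Standard: 7,250 × 52.6% = 3813.5
  Premium: 9,000 × 37.7% = 3393
Estimated total = 11555.2 → 11,600.

11,600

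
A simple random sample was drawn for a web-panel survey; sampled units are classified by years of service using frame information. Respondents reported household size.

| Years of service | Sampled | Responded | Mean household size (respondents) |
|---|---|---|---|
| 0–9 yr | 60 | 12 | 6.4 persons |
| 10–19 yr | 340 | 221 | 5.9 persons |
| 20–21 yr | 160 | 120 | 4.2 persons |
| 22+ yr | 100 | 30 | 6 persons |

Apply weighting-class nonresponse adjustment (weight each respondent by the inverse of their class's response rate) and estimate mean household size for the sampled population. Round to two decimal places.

Response rates by class: 0–9 yr 12/60 = 20%, 10–19 yr 221/340 = 65%, 20–21 yr 120/160 = 75%, 22+ yr 30/100 = 30%.
With weight = n_sampled/n_responded per class, the weighted class total is n_sampled:
  0–9 yr: 60 × 6.4 = 384
  10–19 yr: 340 × 5.9 = 2006
  20–21 yr: 160 × 4.2 = 672
  22+ yr: 100 × 6 = 600
Adjusted estimate = 3662 / 660 = 5.54849 → 5.55.

5.55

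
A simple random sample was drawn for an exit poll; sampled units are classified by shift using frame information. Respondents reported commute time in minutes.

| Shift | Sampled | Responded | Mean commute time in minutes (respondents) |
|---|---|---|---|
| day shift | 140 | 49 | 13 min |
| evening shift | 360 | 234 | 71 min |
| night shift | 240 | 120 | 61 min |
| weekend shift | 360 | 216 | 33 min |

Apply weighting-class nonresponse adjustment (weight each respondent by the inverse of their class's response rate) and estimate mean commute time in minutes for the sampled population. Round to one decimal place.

Class response rates: day shift 49/140 = 35%, evening shift 234/360 = 65%, night shift 120/240 = 50%, weekend shift 216/360 = 60%.
Weighting each respondent by the inverse class response rate inflates each class back to its sampled size, so the class weight is n_sampled:
  day shift: 140 × 13 = 1820
  evening shift: 360 × 71 = 25,560
  night shift: 240 × 61 = 14,640
  weekend shift: 360 × 33 = 11,880
Adjusted estimate = 53,900 / 1,100 = 49 → 49.0.

49.0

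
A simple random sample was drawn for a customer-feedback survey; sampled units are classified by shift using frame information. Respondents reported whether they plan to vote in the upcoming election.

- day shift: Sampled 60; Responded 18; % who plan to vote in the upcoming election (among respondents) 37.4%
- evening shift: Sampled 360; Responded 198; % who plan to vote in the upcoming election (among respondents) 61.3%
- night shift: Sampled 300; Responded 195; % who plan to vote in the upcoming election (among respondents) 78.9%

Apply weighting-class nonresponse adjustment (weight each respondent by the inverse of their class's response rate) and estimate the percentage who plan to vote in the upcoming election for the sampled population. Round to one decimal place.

66.6%

Response rates by class: day shift 18/60 = 30%, evening shift 198/360 = 55%, night shift 195/300 = 65%.
Inverse-response-rate weighting restores each class to its sampled count, so class totals weight by n_sampled:
  day shift: 60 × 37.4 = 2244
  evening shift: 360 × 61.3 = 22,068
  night shift: 300 × 78.9 = 23,670
Adjusted estimate = 47,982 / 720 = 66.6417 → 66.6%.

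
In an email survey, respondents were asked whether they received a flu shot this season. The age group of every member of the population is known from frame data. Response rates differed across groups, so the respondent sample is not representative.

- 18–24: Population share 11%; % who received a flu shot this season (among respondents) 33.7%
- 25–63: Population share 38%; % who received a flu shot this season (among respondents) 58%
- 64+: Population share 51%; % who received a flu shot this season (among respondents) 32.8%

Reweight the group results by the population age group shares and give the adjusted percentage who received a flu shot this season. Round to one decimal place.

42.5%

Each cell contributes population-share × respondent value:
  18–24: 0.11 × 33.7 = 3.707
  25–63: 0.38 × 58 = 22.04
  64+: 0.51 × 32.8 = 16.728
Post-stratified estimate = 42.475 → 42.5%.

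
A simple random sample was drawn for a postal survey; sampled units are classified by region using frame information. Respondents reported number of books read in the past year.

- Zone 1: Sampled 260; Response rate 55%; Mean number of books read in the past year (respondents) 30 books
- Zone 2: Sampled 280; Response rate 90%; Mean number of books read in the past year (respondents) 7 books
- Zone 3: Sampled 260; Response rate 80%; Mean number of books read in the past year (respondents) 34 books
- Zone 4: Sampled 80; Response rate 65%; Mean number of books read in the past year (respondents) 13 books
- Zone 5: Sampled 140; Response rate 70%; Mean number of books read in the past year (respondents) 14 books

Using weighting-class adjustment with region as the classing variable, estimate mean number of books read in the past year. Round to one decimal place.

Weighting each respondent by the inverse class response rate inflates each class back to its sampled size, so the class weight is n_sampled:
  Zone 1: 260 × 30 = 7800
  Zone 2: 280 × 7 = 1960
  Zone 3: 260 × 34 = 8840
  Zone 4: 80 × 13 = 1040
  Zone 5: 140 × 14 = 1960
Adjusted estimate = 21,600 / 1,020 = 21.1765 → 21.2.

21.2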